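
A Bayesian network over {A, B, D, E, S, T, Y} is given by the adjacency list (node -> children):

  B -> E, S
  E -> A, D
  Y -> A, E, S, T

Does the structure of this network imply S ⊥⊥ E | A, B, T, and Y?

We examine all 3 paths between S and E:
  1. S ← Y → A ← E — Y:fork[blocks]; A:collider[open] ⇒ blocked
  2. S ← Y → E — Y:fork[blocks] ⇒ blocked
  3. S ← B → E — B:fork[blocks] ⇒ blocked
Every path is blocked, so S and E are d-separated given {A, B, T, Y}.

Yes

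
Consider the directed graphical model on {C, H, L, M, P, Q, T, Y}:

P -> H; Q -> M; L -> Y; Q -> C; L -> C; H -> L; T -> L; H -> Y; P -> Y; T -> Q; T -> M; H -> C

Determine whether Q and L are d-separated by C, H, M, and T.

Enumerating the 6 paths from Q to L and testing each for blocking by {C, H, M, T}:
Path 1: Q → M ← T → L
  T is a fork here and T is conditioned on, so the path is blocked at T.
Path 2: Q → C ← H → Y ← L
  H is a fork here and H is conditioned on, so the path is blocked at H.
Path 3: Q → C ← H ← P → Y ← L
  H is a chain here and H is conditioned on, so the path is blocked at H.
Path 4: Q → C ← H → L
  H is a fork here and H is conditioned on, so the path is blocked at H.
Path 5: Q → C ← L
  C is a collider and C is conditioned on, which opens it — no node blocks this path, so it is active.
Path 6: Q ← T → L
  T is a fork here and T is conditioned on, so the path is blocked at T.
At least one path is unblocked, so d-separation fails.

No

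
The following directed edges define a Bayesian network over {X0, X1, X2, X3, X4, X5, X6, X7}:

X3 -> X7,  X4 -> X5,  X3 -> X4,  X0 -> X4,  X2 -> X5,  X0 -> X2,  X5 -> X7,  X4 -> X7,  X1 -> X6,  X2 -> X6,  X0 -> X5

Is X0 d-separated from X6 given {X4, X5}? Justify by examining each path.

No

There are 5 undirected paths between X0 and X6; checking each against the conditioning set {X4, X5}:
Path 1: X0 → X4 → X5 ← X2 → X6
  X4 is a chain here and X4 is conditioned on, so the path is blocked at X4.
Path 2: X0 → X4 ← X3 → X7 ← X5 ← X2 → X6
  X7 is a collider here and neither X7 nor any of its descendants is conditioned on, so the collider stays closed — the path is blocked at X7.
Path 3: X0 → X4 → X7 ← X5 ← X2 → X6
  X4 is a chain here and X4 is conditioned on, so the path is blocked at X4.
Path 4: X0 → X5 ← X2 → X6
  X5 is a collider and X5 is conditioned on, which opens it; X2 is a fork and X2 is not conditioned on — no node blocks this path, so it is active.
Path 5: X0 → X2 → X6
  X2 is a chain and X2 is not conditioned on — no node blocks this path, so it is active.
At least one path is unblocked, so d-separation fails.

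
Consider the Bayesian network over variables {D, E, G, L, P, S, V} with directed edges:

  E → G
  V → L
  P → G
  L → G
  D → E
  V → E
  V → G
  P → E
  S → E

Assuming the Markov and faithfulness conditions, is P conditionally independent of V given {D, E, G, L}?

No — P and V are not d-separated given {D, E, G, L}.

We examine all 6 paths between P and V:
Path 1: P → G ← L ← V
  L is a chain here and L is conditioned on, so the path is blocked at L.
Path 2: P → G ← V
  G is a collider and G is conditioned on, which opens it — no node blocks this path, so it is active.
Path 3: P → G ← E ← V
  E is a chain here and E is conditioned on, so the path is blocked at E.
Path 4: P → E ← V
  E is a collider and E is conditioned on, which opens it — no node blocks this path, so it is active.
Path 5: P → E → G ← L ← V
  E is a chain here and E is conditioned on, so the path is blocked at E.
Path 6: P → E → G ← V
  E is a chain here and E is conditioned on, so the path is blocked at E.
At least one path is unblocked, so d-separation fails.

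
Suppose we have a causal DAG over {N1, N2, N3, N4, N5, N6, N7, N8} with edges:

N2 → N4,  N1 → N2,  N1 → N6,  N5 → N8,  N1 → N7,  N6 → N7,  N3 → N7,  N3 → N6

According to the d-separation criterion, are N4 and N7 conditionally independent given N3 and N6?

No

Enumerating the 3 paths from N4 to N7 and testing each for blocking by {N3, N6}:
Path 1: N4 ← N2 ← N1 → N6 ← N3 → N7
  N3 is a fork here and N3 is conditioned on, so the path is blocked at N3.
Path 2: N4 ← N2 ← N1 → N6 → N7
  N6 is a chain here and N6 is conditioned on, so the path is blocked at N6.
Path 3: N4 ← N2 ← N1 → N7
  N2 is a chain and N2 is not conditioned on; N1 is a fork and N1 is not conditioned on — no node blocks this path, so it is active.
Because an active path exists, N4 and N7 are not d-separated.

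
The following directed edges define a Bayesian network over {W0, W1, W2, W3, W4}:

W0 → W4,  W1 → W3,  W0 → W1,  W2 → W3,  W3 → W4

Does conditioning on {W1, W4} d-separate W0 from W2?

No — W0 and W2 are not d-separated given {W1, W4}.

2 paths connect W0 and W2; each must be blocked for d-separation to hold:
  1. W0 → W1 → W3 ← W2 — W1:chain[blocks]; W3:collider[open] ⇒ blocked
  2. W0 → W4 ← W3 ← W2 — W4:collider[open]; W3:chain[open] ⇒ active
Because an active path exists, W0 and W2 are not d-separated.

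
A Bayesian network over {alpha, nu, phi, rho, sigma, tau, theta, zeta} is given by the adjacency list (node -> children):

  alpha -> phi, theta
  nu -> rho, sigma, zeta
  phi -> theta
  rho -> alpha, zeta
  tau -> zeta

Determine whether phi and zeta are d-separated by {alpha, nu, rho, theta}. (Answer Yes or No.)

There are 4 undirected paths between phi and zeta; checking each against the conditioning set {alpha, nu, rho, theta}:
Path 1: phi → theta ← alpha ← rho → zeta
  alpha is a chain here and alpha is conditioned on, so the path is blocked at alpha.
Path 2: phi → theta ← alpha ← rho ← nu → zeta
  alpha is a chain here and alpha is conditioned on, so the path is blocked at alpha.
Path 3: phi ← alpha ← rho → zeta
  alpha is a chain here and alpha is conditioned on, so the path is blocked at alpha.
Path 4: phi ← alpha ← rho ← nu → zeta
  alpha is a chain here and alpha is conditioned on, so the path is blocked at alpha.
Every path is blocked, so phi and zeta are d-separated given {alpha, nu, rho, theta}.

Yes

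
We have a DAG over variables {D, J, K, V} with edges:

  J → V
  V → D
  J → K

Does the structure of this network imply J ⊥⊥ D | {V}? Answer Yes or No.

There is one path between J and D:
Path 1: J → V → D
  V is a chain here and V is conditioned on, so the path is blocked at V.
All paths are blocked; J ⊥ D | {V} holds.

Yes — J and D are d-separated given {V}.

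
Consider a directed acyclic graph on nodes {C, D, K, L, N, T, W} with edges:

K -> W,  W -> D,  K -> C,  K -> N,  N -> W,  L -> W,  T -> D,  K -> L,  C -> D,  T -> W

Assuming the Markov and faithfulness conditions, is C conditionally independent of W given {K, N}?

Yes

We examine all 5 paths between C and W:
Path 1: C → D ← W
  D is a collider here and neither D nor any of its descendants is conditioned on, so the collider stays closed — the path is blocked at D.
Path 2: C → D ← T → W
  D is a collider here and neither D nor any of its descendants is conditioned on, so the collider stays closed — the path is blocked at D.
Path 3: C ← K → L → W
  K is a fork here and K is conditioned on, so the path is blocked at K.
Path 4: C ← K → W
  K is a fork here and K is conditioned on, so the path is blocked at K.
Path 5: C ← K → N → W
  K is a fork here and K is conditioned on, so the path is blocked at K.
All paths are blocked; C ⊥ W | {K, N} holds.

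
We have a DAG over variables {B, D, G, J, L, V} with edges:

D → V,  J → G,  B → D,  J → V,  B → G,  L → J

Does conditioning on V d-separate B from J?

No

2 paths connect B and J; each must be blocked for d-separation to hold:
Path 1: B → G ← J
  G is a collider here and neither G nor any of its descendants is conditioned on, so the collider stays closed — the path is blocked at G.
Path 2: B → D → V ← J
  D is a chain and D is not conditioned on; V is a collider and V is conditioned on, which opens it — no node blocks this path, so it is active.
Because an active path exists, B and J are not d-separated.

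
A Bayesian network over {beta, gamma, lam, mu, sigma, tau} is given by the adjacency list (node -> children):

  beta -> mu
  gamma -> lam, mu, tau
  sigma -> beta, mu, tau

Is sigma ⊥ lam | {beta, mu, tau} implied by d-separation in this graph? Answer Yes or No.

There are 3 undirected paths between sigma and lam; checking each against the conditioning set {beta, mu, tau}:
Path 1: sigma → tau ← gamma → lam
  tau is a collider and tau is conditioned on, which opens it; gamma is a fork and gamma is not conditioned on — no node blocks this path, so it is active.
Path 2: sigma → mu ← gamma → lam
  mu is a collider and mu is conditioned on, which opens it; gamma is a fork and gamma is not conditioned on — no node blocks this path, so it is active.
Path 3: sigma → beta → mu ← gamma → lam
  beta is a chain here and beta is conditioned on, so the path is blocked at beta.
At least one path is unblocked, so d-separation fails.

No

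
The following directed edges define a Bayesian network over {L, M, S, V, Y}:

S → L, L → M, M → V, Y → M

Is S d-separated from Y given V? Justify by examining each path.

The only undirected path from S to Y is:
Path 1: S → L → M ← Y
  L is a chain and L is not conditioned on; M is a collider and its descendant V is conditioned on, which opens it — no node blocks this path, so it is active.
Since the path S → L → M ← Y is active, S and Y are not d-separated given {V}.

No — S and Y are not d-separated given {V}.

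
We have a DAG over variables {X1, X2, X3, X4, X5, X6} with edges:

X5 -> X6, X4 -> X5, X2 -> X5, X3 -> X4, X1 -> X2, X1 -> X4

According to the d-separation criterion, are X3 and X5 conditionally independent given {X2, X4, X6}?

Yes

We examine all 2 paths between X3 and X5:
Path 1: X3 → X4 ← X1 → X2 → X5
  X2 is a chain here and X2 is conditioned on, so the path is blocked at X2.
Path 2: X3 → X4 → X5
  X4 is a chain here and X4 is conditioned on, so the path is blocked at X4.
Since every path is blocked, d-separation holds.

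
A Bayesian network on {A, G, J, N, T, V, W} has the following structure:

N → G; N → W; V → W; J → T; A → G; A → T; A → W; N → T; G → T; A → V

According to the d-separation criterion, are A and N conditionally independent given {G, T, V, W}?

6 paths connect A and N; each must be blocked for d-separation to hold:
Path 1: A → T ← G ← N
  G is a chain here and G is conditioned on, so the path is blocked at G.
Path 2: A → T ← N
  T is a collider and T is conditioned on, which opens it — no node blocks this path, so it is active.
Path 3: A → W ← N
  W is a collider and W is conditioned on, which opens it — no node blocks this path, so it is active.
Path 4: A → G → T ← N
  G is a chain here and G is conditioned on, so the path is blocked at G.
Path 5: A → G ← N
  G is a collider and G is conditioned on, which opens it — no node blocks this path, so it is active.
Path 6: A → V → W ← N
  V is a chain here and V is conditioned on, so the path is blocked at V.
Because an active path exists, A and N are not d-separated.

No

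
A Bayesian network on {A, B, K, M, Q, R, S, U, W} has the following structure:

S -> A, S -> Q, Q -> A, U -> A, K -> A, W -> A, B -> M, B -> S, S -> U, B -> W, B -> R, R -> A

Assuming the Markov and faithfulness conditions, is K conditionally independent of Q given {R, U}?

We examine all 5 paths between K and Q:
  1. K → A ← W ← B → S → Q — A:collider[blocks]; W:chain[open]; B:fork[open]; S:chain[open] ⇒ blocked
  2. K → A ← Q — A:collider[blocks] ⇒ blocked
  3. K → A ← S → Q — A:collider[blocks]; S:fork[open] ⇒ blocked
  4. K → A ← U ← S → Q — A:collider[blocks]; U:chain[blocks]; S:fork[open] ⇒ blocked
  5. K → A ← R ← B → S → Q — A:collider[blocks]; R:chain[blocks]; B:fork[open]; S:chain[open] ⇒ blocked
Since every path is blocked, d-separation holds.

Yes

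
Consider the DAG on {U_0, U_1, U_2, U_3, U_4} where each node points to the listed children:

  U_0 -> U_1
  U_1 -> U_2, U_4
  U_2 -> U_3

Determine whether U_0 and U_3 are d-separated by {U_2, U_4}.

There is one path between U_0 and U_3:
Path 1: U_0 → U_1 → U_2 → U_3
  U_2 is a chain here and U_2 is conditioned on, so the path is blocked at U_2.
Since every path is blocked, d-separation holds.

Yes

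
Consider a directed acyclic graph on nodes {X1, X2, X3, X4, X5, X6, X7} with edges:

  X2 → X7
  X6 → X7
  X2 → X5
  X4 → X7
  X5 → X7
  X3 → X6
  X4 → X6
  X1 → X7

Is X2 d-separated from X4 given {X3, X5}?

Yes

There are 4 undirected paths between X2 and X4; checking each against the conditioning set {X3, X5}:
  1. X2 → X5 → X7 ← X4 — X5:chain[blocks]; X7:collider[blocks] ⇒ blocked
  2. X2 → X5 → X7 ← X6 ← X4 — X5:chain[blocks]; X7:collider[blocks]; X6:chain[open] ⇒ blocked
  3. X2 → X7 ← X4 — X7:collider[blocks] ⇒ blocked
  4. X2 → X7 ← X6 ← X4 — X7:collider[blocks]; X6:chain[open] ⇒ blocked
Every path is blocked, so X2 and X4 are d-separated given {X3, X5}.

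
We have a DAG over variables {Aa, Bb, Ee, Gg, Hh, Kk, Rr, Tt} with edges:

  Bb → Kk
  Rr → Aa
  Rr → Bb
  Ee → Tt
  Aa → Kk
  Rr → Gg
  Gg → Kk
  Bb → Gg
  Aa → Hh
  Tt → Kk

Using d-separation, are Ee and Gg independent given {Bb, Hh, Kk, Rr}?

No

5 paths connect Ee and Gg; each must be blocked for d-separation to hold:
Path 1: Ee → Tt → Kk ← Aa ← Rr → Gg
  Rr is a fork here and Rr is conditioned on, so the path is blocked at Rr.
Path 2: Ee → Tt → Kk ← Aa ← Rr → Bb → Gg
  Rr is a fork here and Rr is conditioned on, so the path is blocked at Rr.
Path 3: Ee → Tt → Kk ← Gg
  Tt is a chain and Tt is not conditioned on; Kk is a collider and Kk is conditioned on, which opens it — no node blocks this path, so it is active.
Path 4: Ee → Tt → Kk ← Bb → Gg
  Bb is a fork here and Bb is conditioned on, so the path is blocked at Bb.
Path 5: Ee → Tt → Kk ← Bb ← Rr → Gg
  Bb is a chain here and Bb is conditioned on, so the path is blocked at Bb.
Because an active path exists, Ee and Gg are not d-separated.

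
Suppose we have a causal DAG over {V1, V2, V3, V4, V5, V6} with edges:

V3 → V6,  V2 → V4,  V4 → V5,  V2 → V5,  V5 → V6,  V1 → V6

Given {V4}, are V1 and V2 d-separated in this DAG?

We examine all 2 paths between V1 and V2:
Path 1: V1 → V6 ← V5 ← V4 ← V2
  V6 is a collider here and neither V6 nor any of its descendants is conditioned on, so the collider stays closed — the path is blocked at V6.
Path 2: V1 → V6 ← V5 ← V2
  V6 is a collider here and neither V6 nor any of its descendants is conditioned on, so the collider stays closed — the path is blocked at V6.
Every path is blocked, so V1 and V2 are d-separated given {V4}.

Yes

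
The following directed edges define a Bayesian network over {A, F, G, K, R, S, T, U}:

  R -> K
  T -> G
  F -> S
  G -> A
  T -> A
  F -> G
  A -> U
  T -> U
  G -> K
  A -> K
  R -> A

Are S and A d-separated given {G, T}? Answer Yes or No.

5 paths connect S and A; each must be blocked for d-separation to hold:
Path 1: S ← F → G → K ← A
  G is a chain here and G is conditioned on, so the path is blocked at G.
Path 2: S ← F → G → K ← R → A
  G is a chain here and G is conditioned on, so the path is blocked at G.
Path 3: S ← F → G ← T → A
  T is a fork here and T is conditioned on, so the path is blocked at T.
Path 4: S ← F → G ← T → U ← A
  T is a fork here and T is conditioned on, so the path is blocked at T.
Path 5: S ← F → G → A
  G is a chain here and G is conditioned on, so the path is blocked at G.
Every path is blocked, so S and A are d-separated given {G, T}.

Yes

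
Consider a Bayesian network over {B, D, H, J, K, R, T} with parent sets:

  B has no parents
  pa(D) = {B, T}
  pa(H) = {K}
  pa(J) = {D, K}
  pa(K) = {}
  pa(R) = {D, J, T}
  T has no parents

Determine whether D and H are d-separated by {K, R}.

Yes

3 paths connect D and H; each must be blocked for d-separation to hold:
  1. D ← T → R ← J ← K → H — T:fork[open]; R:collider[open]; J:chain[open]; K:fork[blocks] ⇒ blocked
  2. D → R ← J ← K → H — R:collider[open]; J:chain[open]; K:fork[blocks] ⇒ blocked
  3. D → J ← K → H — J:collider[open]; K:fork[blocks] ⇒ blocked
Since every path is blocked, d-separation holds.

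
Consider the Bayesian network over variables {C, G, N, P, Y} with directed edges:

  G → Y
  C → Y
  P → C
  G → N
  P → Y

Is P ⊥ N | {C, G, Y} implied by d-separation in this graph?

Enumerating the 2 paths from P to N and testing each for blocking by {C, G, Y}:
  1. P → Y ← G → N — Y:collider[open]; G:fork[blocks] ⇒ blocked
  2. P → C → Y ← G → N — C:chain[blocks]; Y:collider[open]; G:fork[blocks] ⇒ blocked
All paths are blocked; P ⊥ N | {C, G, Y} holds.

Yes — P and N are d-separated given {C, G, Y}.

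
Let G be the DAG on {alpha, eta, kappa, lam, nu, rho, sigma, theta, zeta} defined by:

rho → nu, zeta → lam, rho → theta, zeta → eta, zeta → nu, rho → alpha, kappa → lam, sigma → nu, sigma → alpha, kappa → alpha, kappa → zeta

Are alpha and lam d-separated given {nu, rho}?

We examine all 6 paths between alpha and lam:
Path 1: alpha ← kappa → lam
  kappa is a fork and kappa is not conditioned on — no node blocks this path, so it is active.
Path 2: alpha ← kappa → zeta → lam
  kappa is a fork and kappa is not conditioned on; zeta is a chain and zeta is not conditioned on — no node blocks this path, so it is active.
Path 3: alpha ← rho → nu ← zeta ← kappa → lam
  rho is a fork here and rho is conditioned on, so the path is blocked at rho.
Path 4: alpha ← rho → nu ← zeta → lam
  rho is a fork here and rho is conditioned on, so the path is blocked at rho.
Path 5: alpha ← sigma → nu ← zeta ← kappa → lam
  sigma is a fork and sigma is not conditioned on; nu is a collider and nu is conditioned on, which opens it; zeta is a chain and zeta is not conditioned on; kappa is a fork and kappa is not conditioned on — no node blocks this path, so it is active.
Path 6: alpha ← sigma → nu ← zeta → lam
  sigma is a fork and sigma is not conditioned on; nu is a collider and nu is conditioned on, which opens it; zeta is a fork and zeta is not conditioned on — no node blocks this path, so it is active.
Because an active path exists, alpha and lam are not d-separated.

No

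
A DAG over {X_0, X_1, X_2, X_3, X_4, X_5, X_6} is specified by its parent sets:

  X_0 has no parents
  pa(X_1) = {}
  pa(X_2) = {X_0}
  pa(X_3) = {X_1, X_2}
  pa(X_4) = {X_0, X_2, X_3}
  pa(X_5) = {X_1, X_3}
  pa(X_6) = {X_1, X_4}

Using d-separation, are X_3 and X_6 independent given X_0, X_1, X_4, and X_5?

Yes

We examine all 5 paths between X_3 and X_6:
Path 1: X_3 → X_5 ← X_1 → X_6
  X_1 is a fork here and X_1 is conditioned on, so the path is blocked at X_1.
Path 2: X_3 → X_4 → X_6
  X_4 is a chain here and X_4 is conditioned on, so the path is blocked at X_4.
Path 3: X_3 ← X_1 → X_6
  X_1 is a fork here and X_1 is conditioned on, so the path is blocked at X_1.
Path 4: X_3 ← X_2 → X_4 → X_6
  X_4 is a chain here and X_4 is conditioned on, so the path is blocked at X_4.
Path 5: X_3 ← X_2 ← X_0 → X_4 → X_6
  X_0 is a fork here and X_0 is conditioned on, so the path is blocked at X_0.
Since every path is blocked, d-separation holds.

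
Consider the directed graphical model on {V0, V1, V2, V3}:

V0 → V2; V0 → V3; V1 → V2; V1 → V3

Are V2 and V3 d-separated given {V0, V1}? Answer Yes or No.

There are 2 undirected paths between V2 and V3; checking each against the conditioning set {V0, V1}:
Path 1: V2 ← V1 → V3
  V1 is a fork here and V1 is conditioned on, so the path is blocked at V1.
Path 2: V2 ← V0 → V3
  V0 is a fork here and V0 is conditioned on, so the path is blocked at V0.
Every path is blocked, so V2 and V3 are d-separated given {V0, V1}.

Yes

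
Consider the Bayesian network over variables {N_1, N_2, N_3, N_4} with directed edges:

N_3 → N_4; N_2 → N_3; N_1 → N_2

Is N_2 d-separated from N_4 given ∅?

No

The only undirected path from N_2 to N_4 is:
Path 1: N_2 → N_3 → N_4
  N_3 is a chain and N_3 is not conditioned on — no node blocks this path, so it is active.
Because an active path exists, N_2 and N_4 are not d-separated.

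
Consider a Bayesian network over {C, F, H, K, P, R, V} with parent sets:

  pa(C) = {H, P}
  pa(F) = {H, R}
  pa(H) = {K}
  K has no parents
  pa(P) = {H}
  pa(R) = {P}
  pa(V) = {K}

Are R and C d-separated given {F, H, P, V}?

Yes

There are 4 undirected paths between R and C; checking each against the conditioning set {F, H, P, V}:
Path 1: R → F ← H → C
  H is a fork here and H is conditioned on, so the path is blocked at H.
Path 2: R → F ← H → P → C
  H is a fork here and H is conditioned on, so the path is blocked at H.
Path 3: R ← P → C
  P is a fork here and P is conditioned on, so the path is blocked at P.
Path 4: R ← P ← H → C
  P is a chain here and P is conditioned on, so the path is blocked at P.
Every path is blocked, so R and C are d-separated given {F, H, P, V}.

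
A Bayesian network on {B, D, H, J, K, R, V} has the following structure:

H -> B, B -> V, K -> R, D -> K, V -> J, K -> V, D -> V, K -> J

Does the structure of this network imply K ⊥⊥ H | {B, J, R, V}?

Yes — K and H are d-separated given {B, J, R, V}.

3 paths connect K and H; each must be blocked for d-separation to hold:
Path 1: K ← D → V ← B ← H
  B is a chain here and B is conditioned on, so the path is blocked at B.
Path 2: K → J ← V ← B ← H
  V is a chain here and V is conditioned on, so the path is blocked at V.
Path 3: K → V ← B ← H
  B is a chain here and B is conditioned on, so the path is blocked at B.
All paths are blocked; K ⊥ H | {B, J, R, V} holds.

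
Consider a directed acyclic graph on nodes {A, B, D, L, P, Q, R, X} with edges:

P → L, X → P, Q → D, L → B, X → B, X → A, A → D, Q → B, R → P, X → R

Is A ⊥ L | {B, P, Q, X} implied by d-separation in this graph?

Yes

6 paths connect A and L; each must be blocked for d-separation to hold:
  1. A ← X → R → P → L — X:fork[blocks]; R:chain[open]; P:chain[blocks] ⇒ blocked
  2. A ← X → B ← L — X:fork[blocks]; B:collider[open] ⇒ blocked
  3. A ← X → P → L — X:fork[blocks]; P:chain[blocks] ⇒ blocked
  4. A → D ← Q → B ← X → R → P → L — D:collider[blocks]; Q:fork[blocks]; B:collider[open]; X:fork[blocks]; R:chain[open]; P:chain[blocks] ⇒ blocked
  5. A → D ← Q → B ← X → P → L — D:collider[blocks]; Q:fork[blocks]; B:collider[open]; X:fork[blocks]; P:chain[blocks] ⇒ blocked
  6. A → D ← Q → B ← L — D:collider[blocks]; Q:fork[blocks]; B:collider[open] ⇒ blocked
All paths are blocked; A ⊥ L | {B, P, Q, X} holds.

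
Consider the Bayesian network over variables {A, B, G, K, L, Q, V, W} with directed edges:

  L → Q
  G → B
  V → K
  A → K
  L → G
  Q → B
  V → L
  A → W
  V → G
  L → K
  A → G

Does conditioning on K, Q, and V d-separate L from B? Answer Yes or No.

No

There are 6 undirected paths between L and B; checking each against the conditioning set {K, Q, V}:
  1. L ← V → G → B — V:fork[blocks]; G:chain[open] ⇒ blocked
  2. L ← V → K ← A → G → B — V:fork[blocks]; K:collider[open]; A:fork[open]; G:chain[open] ⇒ blocked
  3. L → G → B — G:chain[open] ⇒ active
  4. L → Q → B — Q:chain[blocks] ⇒ blocked
  5. L → K ← V → G → B — K:collider[open]; V:fork[blocks]; G:chain[open] ⇒ blocked
  6. L → K ← A → G → B — K:collider[open]; A:fork[open]; G:chain[open] ⇒ active
At least one path is unblocked, so d-separation fails.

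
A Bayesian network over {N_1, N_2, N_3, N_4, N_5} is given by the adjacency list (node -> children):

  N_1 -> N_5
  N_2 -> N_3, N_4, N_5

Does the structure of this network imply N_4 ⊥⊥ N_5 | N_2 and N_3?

Yes — N_4 and N_5 are d-separated given {N_2, N_3}.

Only one path connects N_4 and N_5:
  1. N_4 ← N_2 → N_5 — N_2:fork[blocks] ⇒ blocked
All paths are blocked; N_4 ⊥ N_5 | {N_2, N_3} holds.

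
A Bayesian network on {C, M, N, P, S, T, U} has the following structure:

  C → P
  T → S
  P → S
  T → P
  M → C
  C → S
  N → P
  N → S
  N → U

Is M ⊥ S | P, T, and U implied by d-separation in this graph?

No

4 paths connect M and S; each must be blocked for d-separation to hold:
Path 1: M → C → P → S
  P is a chain here and P is conditioned on, so the path is blocked at P.
Path 2: M → C → P ← T → S
  T is a fork here and T is conditioned on, so the path is blocked at T.
Path 3: M → C → P ← N → S
  C is a chain and C is not conditioned on; P is a collider and P is conditioned on, which opens it; N is a fork and N is not conditioned on — no node blocks this path, so it is active.
Path 4: M → C → S
  C is a chain and C is not conditioned on — no node blocks this path, so it is active.
Since the path M → C → P ← N → S is active, M and S are not d-separated given {P, T, U}.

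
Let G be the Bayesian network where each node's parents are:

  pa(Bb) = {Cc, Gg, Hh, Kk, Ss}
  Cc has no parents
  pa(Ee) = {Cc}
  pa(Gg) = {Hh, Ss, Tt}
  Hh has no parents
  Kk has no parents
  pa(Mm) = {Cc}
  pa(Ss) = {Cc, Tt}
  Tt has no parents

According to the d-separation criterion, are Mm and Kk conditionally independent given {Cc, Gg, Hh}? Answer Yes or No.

Yes

There are 6 undirected paths between Mm and Kk; checking each against the conditioning set {Cc, Gg, Hh}:
Path 1: Mm ← Cc → Ss ← Tt → Gg ← Hh → Bb ← Kk
  Cc is a fork here and Cc is conditioned on, so the path is blocked at Cc.
Path 2: Mm ← Cc → Ss ← Tt → Gg → Bb ← Kk
  Cc is a fork here and Cc is conditioned on, so the path is blocked at Cc.
Path 3: Mm ← Cc → Ss → Gg ← Hh → Bb ← Kk
  Cc is a fork here and Cc is conditioned on, so the path is blocked at Cc.
Path 4: Mm ← Cc → Ss → Gg → Bb ← Kk
  Cc is a fork here and Cc is conditioned on, so the path is blocked at Cc.
Path 5: Mm ← Cc → Ss → Bb ← Kk
  Cc is a fork here and Cc is conditioned on, so the path is blocked at Cc.
Path 6: Mm ← Cc → Bb ← Kk
  Cc is a fork here and Cc is conditioned on, so the path is blocked at Cc.
Since every path is blocked, d-separation holds.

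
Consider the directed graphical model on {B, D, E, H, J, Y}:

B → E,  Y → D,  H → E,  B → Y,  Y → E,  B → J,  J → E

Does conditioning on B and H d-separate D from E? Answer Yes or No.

No

There are 3 undirected paths between D and E; checking each against the conditioning set {B, H}:
  1. D ← Y ← B → E — Y:chain[open]; B:fork[blocks] ⇒ blocked
  2. D ← Y ← B → J → E — Y:chain[open]; B:fork[blocks]; J:chain[open] ⇒ blocked
  3. D ← Y → E — Y:fork[open] ⇒ active
Since the path D ← Y → E is active, D and E are not d-separated given {B, H}.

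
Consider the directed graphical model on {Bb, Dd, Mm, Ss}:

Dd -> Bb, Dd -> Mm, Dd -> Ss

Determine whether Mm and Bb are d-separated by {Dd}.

Yes — Mm and Bb are d-separated given {Dd}.

The only undirected path from Mm to Bb is:
  1. Mm ← Dd → Bb — Dd:fork[blocks] ⇒ blocked
Since every path is blocked, d-separation holds.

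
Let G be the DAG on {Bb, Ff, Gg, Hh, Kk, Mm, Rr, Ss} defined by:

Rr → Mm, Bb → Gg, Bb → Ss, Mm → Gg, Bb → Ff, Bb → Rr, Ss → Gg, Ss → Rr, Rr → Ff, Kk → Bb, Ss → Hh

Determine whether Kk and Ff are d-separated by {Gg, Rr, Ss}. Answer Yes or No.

No — Kk and Ff are not d-separated given {Gg, Rr, Ss}.

6 paths connect Kk and Ff; each must be blocked for d-separation to hold:
Path 1: Kk → Bb → Rr → Ff
  Rr is a chain here and Rr is conditioned on, so the path is blocked at Rr.
Path 2: Kk → Bb → Ss → Rr → Ff
  Ss is a chain here and Ss is conditioned on, so the path is blocked at Ss.
Path 3: Kk → Bb → Ss → Gg ← Mm ← Rr → Ff
  Ss is a chain here and Ss is conditioned on, so the path is blocked at Ss.
Path 4: Kk → Bb → Gg ← Ss → Rr → Ff
  Ss is a fork here and Ss is conditioned on, so the path is blocked at Ss.
Path 5: Kk → Bb → Gg ← Mm ← Rr → Ff
  Rr is a fork here and Rr is conditioned on, so the path is blocked at Rr.
Path 6: Kk → Bb → Ff
  Bb is a chain and Bb is not conditioned on — no node blocks this path, so it is active.
At least one path is unblocked, so d-separation fails.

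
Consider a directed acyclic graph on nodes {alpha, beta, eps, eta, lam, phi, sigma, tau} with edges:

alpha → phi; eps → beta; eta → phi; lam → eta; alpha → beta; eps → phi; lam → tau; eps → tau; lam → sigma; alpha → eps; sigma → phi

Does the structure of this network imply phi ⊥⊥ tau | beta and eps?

5 paths connect phi and tau; each must be blocked for d-separation to hold:
  1. phi ← alpha → eps → tau — alpha:fork[open]; eps:chain[blocks] ⇒ blocked
  2. phi ← alpha → beta ← eps → tau — alpha:fork[open]; beta:collider[open]; eps:fork[blocks] ⇒ blocked
  3. phi ← eps → tau — eps:fork[blocks] ⇒ blocked
  4. phi ← sigma ← lam → tau — sigma:chain[open]; lam:fork[open] ⇒ active
  5. phi ← eta ← lam → tau — eta:chain[open]; lam:fork[open] ⇒ active
Because an active path exists, phi and tau are not d-separated.

No — phi and tau are not d-separated given {beta, eps}.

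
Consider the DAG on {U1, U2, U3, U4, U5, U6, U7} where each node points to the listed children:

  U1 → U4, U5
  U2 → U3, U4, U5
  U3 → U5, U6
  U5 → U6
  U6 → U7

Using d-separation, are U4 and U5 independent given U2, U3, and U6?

Enumerating the 4 paths from U4 to U5 and testing each for blocking by {U2, U3, U6}:
  1. U4 ← U2 → U5 — U2:fork[blocks] ⇒ blocked
  2. U4 ← U2 → U3 → U6 ← U5 — U2:fork[blocks]; U3:chain[blocks]; U6:collider[open] ⇒ blocked
  3. U4 ← U2 → U3 → U5 — U2:fork[blocks]; U3:chain[blocks] ⇒ blocked
  4. U4 ← U1 → U5 — U1:fork[open] ⇒ active
Since the path U4 ← U1 → U5 is active, U4 and U5 are not d-separated given {U2, U3, U6}.

No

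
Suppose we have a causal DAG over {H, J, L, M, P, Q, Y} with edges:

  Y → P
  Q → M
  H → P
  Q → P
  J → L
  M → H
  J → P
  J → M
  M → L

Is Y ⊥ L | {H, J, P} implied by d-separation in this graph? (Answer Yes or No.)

No

We examine all 6 paths between Y and L:
  1. Y → P ← Q → M ← J → L — P:collider[open]; Q:fork[open]; M:collider[open]; J:fork[blocks] ⇒ blocked
  2. Y → P ← Q → M → L — P:collider[open]; Q:fork[open]; M:chain[open] ⇒ active
  3. Y → P ← J → L — P:collider[open]; J:fork[blocks] ⇒ blocked
  4. Y → P ← J → M → L — P:collider[open]; J:fork[blocks]; M:chain[open] ⇒ blocked
  5. Y → P ← H ← M ← J → L — P:collider[open]; H:chain[blocks]; M:chain[open]; J:fork[blocks] ⇒ blocked
  6. Y → P ← H ← M → L — P:collider[open]; H:chain[blocks]; M:fork[open] ⇒ blocked
At least one path is unblocked, so d-separation fails.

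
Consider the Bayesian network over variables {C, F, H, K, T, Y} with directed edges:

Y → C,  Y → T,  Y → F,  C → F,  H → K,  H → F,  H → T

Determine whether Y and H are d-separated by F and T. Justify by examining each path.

No

Enumerating the 3 paths from Y to H and testing each for blocking by {F, T}:
Path 1: Y → F ← H
  F is a collider and F is conditioned on, which opens it — no node blocks this path, so it is active.
Path 2: Y → T ← H
  T is a collider and T is conditioned on, which opens it — no node blocks this path, so it is active.
Path 3: Y → C → F ← H
  C is a chain and C is not conditioned on; F is a collider and F is conditioned on, which opens it — no node blocks this path, so it is active.
Because an active path exists, Y and H are not d-separated.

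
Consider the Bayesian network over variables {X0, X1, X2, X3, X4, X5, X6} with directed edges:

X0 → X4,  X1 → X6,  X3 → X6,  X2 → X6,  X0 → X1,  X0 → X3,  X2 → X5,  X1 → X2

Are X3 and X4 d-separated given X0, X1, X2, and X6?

We examine all 3 paths between X3 and X4:
  1. X3 → X6 ← X1 ← X0 → X4 — X6:collider[open]; X1:chain[blocks]; X0:fork[blocks] ⇒ blocked
  2. X3 → X6 ← X2 ← X1 ← X0 → X4 — X6:collider[open]; X2:chain[blocks]; X1:chain[blocks]; X0:fork[blocks] ⇒ blocked
  3. X3 ← X0 → X4 — X0:fork[blocks] ⇒ blocked
All paths are blocked; X3 ⊥ X4 | {X0, X1, X2, X6} holds.

Yes — X3 and X4 are d-separated given {X0, X1, X2, X6}.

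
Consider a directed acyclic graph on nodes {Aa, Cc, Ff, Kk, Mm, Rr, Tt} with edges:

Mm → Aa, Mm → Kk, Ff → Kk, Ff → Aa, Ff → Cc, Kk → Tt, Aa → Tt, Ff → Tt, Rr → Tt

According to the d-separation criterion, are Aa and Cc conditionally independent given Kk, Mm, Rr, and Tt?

No

5 paths connect Aa and Cc; each must be blocked for d-separation to hold:
  1. Aa ← Ff → Cc — Ff:fork[open] ⇒ active
  2. Aa ← Mm → Kk ← Ff → Cc — Mm:fork[blocks]; Kk:collider[open]; Ff:fork[open] ⇒ blocked
  3. Aa ← Mm → Kk → Tt ← Ff → Cc — Mm:fork[blocks]; Kk:chain[blocks]; Tt:collider[open]; Ff:fork[open] ⇒ blocked
  4. Aa → Tt ← Kk ← Ff → Cc — Tt:collider[open]; Kk:chain[blocks]; Ff:fork[open] ⇒ blocked
  5. Aa → Tt ← Ff → Cc — Tt:collider[open]; Ff:fork[open] ⇒ active
At least one path is unblocked, so d-separation fails.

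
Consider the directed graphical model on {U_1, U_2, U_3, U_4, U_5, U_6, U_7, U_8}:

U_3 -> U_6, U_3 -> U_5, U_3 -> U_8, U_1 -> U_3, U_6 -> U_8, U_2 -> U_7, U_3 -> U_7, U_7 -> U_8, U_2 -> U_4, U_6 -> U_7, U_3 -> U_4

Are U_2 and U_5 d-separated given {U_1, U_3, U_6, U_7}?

Yes

We examine all 6 paths between U_2 and U_5:
Path 1: U_2 → U_4 ← U_3 → U_5
  U_4 is a collider here and neither U_4 nor any of its descendants is conditioned on, so the collider stays closed — the path is blocked at U_4.
Path 2: U_2 → U_7 ← U_3 → U_5
  U_3 is a fork here and U_3 is conditioned on, so the path is blocked at U_3.
Path 3: U_2 → U_7 ← U_6 ← U_3 → U_5
  U_6 is a chain here and U_6 is conditioned on, so the path is blocked at U_6.
Path 4: U_2 → U_7 ← U_6 → U_8 ← U_3 → U_5
  U_6 is a fork here and U_6 is conditioned on, so the path is blocked at U_6.
Path 5: U_2 → U_7 → U_8 ← U_3 → U_5
  U_7 is a chain here and U_7 is conditioned on, so the path is blocked at U_7.
Path 6: U_2 → U_7 → U_8 ← U_6 ← U_3 → U_5
  U_7 is a chain here and U_7 is conditioned on, so the path is blocked at U_7.
All paths are blocked; U_2 ⊥ U_5 | {U_1, U_3, U_6, U_7} holds.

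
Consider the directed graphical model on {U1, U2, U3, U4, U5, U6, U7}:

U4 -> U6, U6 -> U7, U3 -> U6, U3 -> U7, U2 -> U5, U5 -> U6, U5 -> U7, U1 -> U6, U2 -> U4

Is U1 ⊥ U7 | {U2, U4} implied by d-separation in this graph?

No — U1 and U7 are not d-separated given {U2, U4}.

Enumerating the 4 paths from U1 to U7 and testing each for blocking by {U2, U4}:
Path 1: U1 → U6 → U7
  U6 is a chain and U6 is not conditioned on — no node blocks this path, so it is active.
Path 2: U1 → U6 ← U3 → U7
  U6 is a collider here and neither U6 nor any of its descendants is conditioned on, so the collider stays closed — the path is blocked at U6.
Path 3: U1 → U6 ← U4 ← U2 → U5 → U7
  U6 is a collider here and neither U6 nor any of its descendants is conditioned on, so the collider stays closed — the path is blocked at U6.
Path 4: U1 → U6 ← U5 → U7
  U6 is a collider here and neither U6 nor any of its descendants is conditioned on, so the collider stays closed — the path is blocked at U6.
At least one path is unblocked, so d-separation fails.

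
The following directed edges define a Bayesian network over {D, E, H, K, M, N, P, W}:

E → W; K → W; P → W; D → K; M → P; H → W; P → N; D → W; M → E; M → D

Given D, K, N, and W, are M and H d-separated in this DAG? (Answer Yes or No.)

No

We examine all 4 paths between M and H:
Path 1: M → D → W ← H
  D is a chain here and D is conditioned on, so the path is blocked at D.
Path 2: M → D → K → W ← H
  D is a chain here and D is conditioned on, so the path is blocked at D.
Path 3: M → P → W ← H
  P is a chain and P is not conditioned on; W is a collider and W is conditioned on, which opens it — no node blocks this path, so it is active.
Path 4: M → E → W ← H
  E is a chain and E is not conditioned on; W is a collider and W is conditioned on, which opens it — no node blocks this path, so it is active.
At least one path is unblocked, so d-separation fails.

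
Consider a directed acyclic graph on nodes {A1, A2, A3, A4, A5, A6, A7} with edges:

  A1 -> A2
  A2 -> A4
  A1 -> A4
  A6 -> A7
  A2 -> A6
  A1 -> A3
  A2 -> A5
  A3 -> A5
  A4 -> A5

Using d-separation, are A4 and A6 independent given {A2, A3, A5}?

There are 5 undirected paths between A4 and A6; checking each against the conditioning set {A2, A3, A5}:
Path 1: A4 → A5 ← A3 ← A1 → A2 → A6
  A3 is a chain here and A3 is conditioned on, so the path is blocked at A3.
Path 2: A4 → A5 ← A2 → A6
  A2 is a fork here and A2 is conditioned on, so the path is blocked at A2.
Path 3: A4 ← A1 → A3 → A5 ← A2 → A6
  A3 is a chain here and A3 is conditioned on, so the path is blocked at A3.
Path 4: A4 ← A1 → A2 → A6
  A2 is a chain here and A2 is conditioned on, so the path is blocked at A2.
Path 5: A4 ← A2 → A6
  A2 is a fork here and A2 is conditioned on, so the path is blocked at A2.
Since every path is blocked, d-separation holds.

Yes — A4 and A6 are d-separated given {A2, A3, A5}.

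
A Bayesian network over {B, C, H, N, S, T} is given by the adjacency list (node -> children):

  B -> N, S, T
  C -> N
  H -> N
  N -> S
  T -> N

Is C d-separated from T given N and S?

There are 3 undirected paths between C and T; checking each against the conditioning set {N, S}:
Path 1: C → N ← B → T
  N is a collider and N is conditioned on, which opens it; B is a fork and B is not conditioned on — no node blocks this path, so it is active.
Path 2: C → N → S ← B → T
  N is a chain here and N is conditioned on, so the path is blocked at N.
Path 3: C → N ← T
  N is a collider and N is conditioned on, which opens it — no node blocks this path, so it is active.
Because an active path exists, C and T are not d-separated.

No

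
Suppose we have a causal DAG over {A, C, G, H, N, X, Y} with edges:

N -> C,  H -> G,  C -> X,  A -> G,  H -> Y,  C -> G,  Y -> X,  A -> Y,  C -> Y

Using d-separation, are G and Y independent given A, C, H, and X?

Yes

There are 4 undirected paths between G and Y; checking each against the conditioning set {A, C, H, X}:
Path 1: G ← H → Y
  H is a fork here and H is conditioned on, so the path is blocked at H.
Path 2: G ← A → Y
  A is a fork here and A is conditioned on, so the path is blocked at A.
Path 3: G ← C → X ← Y
  C is a fork here and C is conditioned on, so the path is blocked at C.
Path 4: G ← C → Y
  C is a fork here and C is conditioned on, so the path is blocked at C.
Every path is blocked, so G and Y are d-separated given {A, C, H, X}.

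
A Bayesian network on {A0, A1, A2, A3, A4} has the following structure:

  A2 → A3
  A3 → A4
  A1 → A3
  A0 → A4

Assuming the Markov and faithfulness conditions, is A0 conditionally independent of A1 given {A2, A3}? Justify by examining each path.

Yes

The only undirected path from A0 to A1 is:
  1. A0 → A4 ← A3 ← A1 — A4:collider[blocks]; A3:chain[blocks] ⇒ blocked
Every path is blocked, so A0 and A1 are d-separated given {A2, A3}.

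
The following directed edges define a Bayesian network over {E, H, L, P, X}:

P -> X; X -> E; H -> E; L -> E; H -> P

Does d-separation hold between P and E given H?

Enumerating the 2 paths from P to E and testing each for blocking by {H}:
  1. P → X → E — X:chain[open] ⇒ active
  2. P ← H → E — H:fork[blocks] ⇒ blocked
Since the path P → X → E is active, P and E are not d-separated given {H}.

No — P and E are not d-separated given {H}.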